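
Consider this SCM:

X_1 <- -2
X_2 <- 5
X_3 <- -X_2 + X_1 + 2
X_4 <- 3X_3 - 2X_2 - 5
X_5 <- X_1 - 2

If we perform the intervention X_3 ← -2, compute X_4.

The intervention breaks the incoming arrows to X_3: X_3 <- -X_2 + X_1 + 2 no longer applies, and X_3 = -2.
X_4 = 3X_3 - 2X_2 - 5  [with X_3=-2, X_2=5]  = -21

-21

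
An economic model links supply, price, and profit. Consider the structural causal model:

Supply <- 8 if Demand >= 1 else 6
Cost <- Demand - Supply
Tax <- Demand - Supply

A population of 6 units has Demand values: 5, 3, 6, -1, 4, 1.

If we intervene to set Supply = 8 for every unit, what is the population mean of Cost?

-5

The intervention sets Supply=8 in all 6 units regardless of Demand. Recomputing Cost per unit gives -3, -5, -2, -9, -4, -7; average -5.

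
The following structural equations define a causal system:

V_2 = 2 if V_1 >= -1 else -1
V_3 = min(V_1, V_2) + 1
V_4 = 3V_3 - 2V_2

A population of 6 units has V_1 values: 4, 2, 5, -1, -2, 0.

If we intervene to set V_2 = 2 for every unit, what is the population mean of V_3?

1.5

The intervention sets V_2=2 in all 6 units regardless of V_1. Recomputing V_3 per unit gives 3, 3, 3, 0, -1, 1; average 1.5.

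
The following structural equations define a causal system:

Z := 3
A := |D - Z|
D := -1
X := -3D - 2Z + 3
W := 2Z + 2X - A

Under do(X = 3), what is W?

Intervening sets X = 3 and removes its equation (X := -3D - 2Z + 3).
A = |D - Z|  [with D=-1, Z=3]  = 4
W = 2Z + 2X - A  [with Z=3, X=3, A=4]  = 8

8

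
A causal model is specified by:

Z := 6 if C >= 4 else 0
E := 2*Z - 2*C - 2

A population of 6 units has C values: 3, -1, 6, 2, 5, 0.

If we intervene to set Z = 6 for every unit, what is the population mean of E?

do(Z=6) breaks Z's dependence on C. With Z=6 fixed, E across the units is 4, 12, -2, 6, 0, 10, mean 5.

5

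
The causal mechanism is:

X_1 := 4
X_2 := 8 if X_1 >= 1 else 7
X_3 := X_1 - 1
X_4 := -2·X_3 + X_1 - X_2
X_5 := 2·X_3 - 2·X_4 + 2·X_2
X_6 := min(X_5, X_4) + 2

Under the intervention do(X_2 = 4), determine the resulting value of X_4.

Under do(X_2=4), the mechanism X_2 := 8 if X_1 >= 1 else 7 is discarded; X_2 is fixed at 4.
X_3 = X_1 - 1  [with X_1=4]  = 3
X_4 = -2·X_3 + X_1 - X_2  [with X_3=3, X_1=4, X_2=4]  = -6

-6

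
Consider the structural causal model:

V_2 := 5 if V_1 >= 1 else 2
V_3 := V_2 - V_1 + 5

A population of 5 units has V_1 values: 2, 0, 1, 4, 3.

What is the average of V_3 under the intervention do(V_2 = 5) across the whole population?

8

Under do(V_2=5), V_2's equation is replaced by V_2=5 for every unit. Per-unit V_3: 8, 10, 9, 6, 7. Mean = 8.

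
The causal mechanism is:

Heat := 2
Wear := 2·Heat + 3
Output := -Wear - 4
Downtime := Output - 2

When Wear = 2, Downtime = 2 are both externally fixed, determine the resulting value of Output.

The joint intervention fixes Wear = 2, Downtime = 2, removing each variable's own equation.
Output = -Wear - 4  [with Wear=2]  = -6

-6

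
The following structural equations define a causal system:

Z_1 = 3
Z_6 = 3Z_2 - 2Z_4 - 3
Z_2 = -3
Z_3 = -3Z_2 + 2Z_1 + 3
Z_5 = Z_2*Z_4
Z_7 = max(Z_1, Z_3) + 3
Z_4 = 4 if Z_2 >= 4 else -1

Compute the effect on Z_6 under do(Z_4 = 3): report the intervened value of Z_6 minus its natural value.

-8

Under do(Z_4=3), the mechanism Z_4 = 4 if Z_2 >= 4 else -1 is discarded; Z_4 is fixed at 3.
Z_6 = 3Z_2 - 2Z_4 - 3  [with Z_2=-3, Z_4=3]  = -18
Without intervention: Z_4 = 4 if Z_2 >= 4 else -1  [with Z_2=-3]  = -1; Z_6 = 3Z_2 - 2Z_4 - 3  [with Z_2=-3, Z_4=-1]  = -10.
Change = -18 − (-10) = -8.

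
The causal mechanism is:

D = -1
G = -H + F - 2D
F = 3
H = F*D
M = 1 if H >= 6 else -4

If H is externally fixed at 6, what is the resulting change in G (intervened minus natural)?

The intervention breaks the incoming arrows to H: H = F*D no longer applies, and H = 6.
G = -H + F - 2D  [with H=6, F=3, D=-1]  = -1
Without intervention: H = F*D  [with F=3, D=-1]  = -3; G = -H + F - 2D  [with H=-3, F=3, D=-1]  = 8.
Change = -1 − 8 = -9.

-9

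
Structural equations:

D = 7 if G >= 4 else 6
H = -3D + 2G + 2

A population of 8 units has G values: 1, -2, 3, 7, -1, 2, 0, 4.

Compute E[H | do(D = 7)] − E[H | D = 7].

-7.5

Under do(D=7), D's equation is replaced by D=7 for every unit. Per-unit H: -17, -23, -13, -5, -21, -15, -19, -11. Mean = -15.5.
Observing D=7 restricts to units where D's equation naturally yields 7: G ∈ {7, 4}. In that subpopulation H = -5, -11, mean -8.
Difference = -15.5 − (-8) = -7.5.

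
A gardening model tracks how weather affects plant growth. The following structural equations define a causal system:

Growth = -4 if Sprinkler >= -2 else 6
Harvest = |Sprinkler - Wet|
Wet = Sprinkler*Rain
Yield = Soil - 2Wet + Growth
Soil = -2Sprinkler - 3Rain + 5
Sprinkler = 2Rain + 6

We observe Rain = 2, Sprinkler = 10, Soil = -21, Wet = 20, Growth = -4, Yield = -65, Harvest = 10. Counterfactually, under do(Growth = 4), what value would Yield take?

The intervention breaks the incoming arrows to Growth: Growth = -4 if Sprinkler >= -2 else 6 no longer applies, and Growth = 4.
Sprinkler = 2Rain + 6  [with Rain=2]  = 10
Soil = -2Sprinkler - 3Rain + 5  [with Sprinkler=10, Rain=2]  = -21
Wet = Sprinkler*Rain  [with Sprinkler=10, Rain=2]  = 20
Yield = Soil - 2Wet + Growth  [with Soil=-21, Wet=20, Growth=4]  = -57

-57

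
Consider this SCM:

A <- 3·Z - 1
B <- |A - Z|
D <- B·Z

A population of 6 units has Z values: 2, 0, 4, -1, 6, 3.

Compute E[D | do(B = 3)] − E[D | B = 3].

5.5

The intervention sets B=3 in all 6 units regardless of Z. Recomputing D per unit gives 6, 0, 12, -3, 18, 9; average 7.
E[D|B=3] averages over only the 2 units with B=3 (Z = 2, -1): D = 6, -3, mean 1.5.
Difference = 7 − 1.5 = 5.5.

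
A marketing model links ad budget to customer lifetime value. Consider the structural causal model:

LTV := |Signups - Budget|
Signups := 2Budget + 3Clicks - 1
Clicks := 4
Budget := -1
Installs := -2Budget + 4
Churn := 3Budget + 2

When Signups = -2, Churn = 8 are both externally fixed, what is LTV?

1

The joint intervention fixes Signups = -2, Churn = 8, removing each variable's own equation.
LTV = |Signups - Budget|  [with Signups=-2, Budget=-1]  = 1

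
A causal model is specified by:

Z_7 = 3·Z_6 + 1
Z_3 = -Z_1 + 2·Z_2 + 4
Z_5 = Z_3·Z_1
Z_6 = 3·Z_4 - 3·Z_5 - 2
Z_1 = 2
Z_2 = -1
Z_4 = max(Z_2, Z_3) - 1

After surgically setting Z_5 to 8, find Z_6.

The intervention breaks the incoming arrows to Z_5: Z_5 = Z_3·Z_1 no longer applies, and Z_5 = 8.
Z_3 = -Z_1 + 2·Z_2 + 4  [with Z_1=2, Z_2=-1]  = 0
Z_4 = max(Z_2, Z_3) - 1  [with Z_2=-1, Z_3=0]  = -1
Z_6 = 3·Z_4 - 3·Z_5 - 2  [with Z_4=-1, Z_5=8]  = -29

-29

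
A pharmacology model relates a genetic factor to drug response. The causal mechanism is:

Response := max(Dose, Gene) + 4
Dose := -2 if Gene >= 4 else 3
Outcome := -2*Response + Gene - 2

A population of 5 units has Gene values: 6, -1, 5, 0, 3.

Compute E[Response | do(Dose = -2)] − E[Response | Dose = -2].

Under do(Dose=-2), Dose's equation is replaced by Dose=-2 for every unit. Per-unit Response: 10, 3, 9, 4, 7. Mean = 6.6.
Conditioning on Dose=-2 selects the 2 unit(s) with Gene ∈ {6, 5}. Their Response values: 10, 9. Mean = 9.5.
Difference = 6.6 − 9.5 = -2.9.

-2.9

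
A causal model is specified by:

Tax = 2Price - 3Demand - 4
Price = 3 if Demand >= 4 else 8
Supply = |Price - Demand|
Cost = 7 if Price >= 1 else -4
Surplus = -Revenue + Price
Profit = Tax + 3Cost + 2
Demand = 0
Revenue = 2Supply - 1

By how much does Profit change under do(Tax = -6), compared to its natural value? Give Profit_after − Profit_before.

-18

Intervening sets Tax = -6 and removes its equation (Tax = 2Price - 3Demand - 4).
Price = 3 if Demand >= 4 else 8  [with Demand=0]  = 8
Cost = 7 if Price >= 1 else -4  [with Price=8]  = 7
Profit = Tax + 3Cost + 2  [with Tax=-6, Cost=7]  = 17
Without intervention: Price = 3 if Demand >= 4 else 8  [with Demand=0]  = 8; Cost = 7 if Price >= 1 else -4  [with Price=8]  = 7; Tax = 2Price - 3Demand - 4  [with Price=8, Demand=0]  = 12; Profit = Tax + 3Cost + 2  [with Tax=12, Cost=7]  = 35.
Change = 17 − 35 = -18.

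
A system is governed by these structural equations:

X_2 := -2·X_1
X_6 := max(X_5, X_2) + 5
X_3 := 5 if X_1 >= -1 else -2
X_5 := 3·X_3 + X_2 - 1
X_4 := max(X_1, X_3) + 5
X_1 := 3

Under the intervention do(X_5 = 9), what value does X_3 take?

do(X_5=9) replaces the equation X_5 := 3·X_3 + X_2 - 1 with the constant X_5 = 9.
X_3 is not downstream of the intervention, so its value is determined by the original equations.
X_3 = 5 if X_1 >= -1 else -2  [with X_1=3]  = 5

5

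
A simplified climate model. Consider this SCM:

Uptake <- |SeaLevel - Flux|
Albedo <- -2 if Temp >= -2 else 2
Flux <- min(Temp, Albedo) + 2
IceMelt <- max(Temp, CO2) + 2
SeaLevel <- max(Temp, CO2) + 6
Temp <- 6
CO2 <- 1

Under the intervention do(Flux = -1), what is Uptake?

Intervening sets Flux = -1 and removes its equation (Flux <- min(Temp, Albedo) + 2).
SeaLevel = max(Temp, CO2) + 6  [with Temp=6, CO2=1]  = 12
Uptake = |SeaLevel - Flux|  [with SeaLevel=12, Flux=-1]  = 13

13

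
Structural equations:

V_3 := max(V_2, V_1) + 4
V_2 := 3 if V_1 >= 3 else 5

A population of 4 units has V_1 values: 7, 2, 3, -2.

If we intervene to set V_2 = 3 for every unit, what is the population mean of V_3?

do(V_2=3) breaks V_2's dependence on V_1. With V_2=3 fixed, V_3 across the units is 11, 7, 7, 7, mean 8.

8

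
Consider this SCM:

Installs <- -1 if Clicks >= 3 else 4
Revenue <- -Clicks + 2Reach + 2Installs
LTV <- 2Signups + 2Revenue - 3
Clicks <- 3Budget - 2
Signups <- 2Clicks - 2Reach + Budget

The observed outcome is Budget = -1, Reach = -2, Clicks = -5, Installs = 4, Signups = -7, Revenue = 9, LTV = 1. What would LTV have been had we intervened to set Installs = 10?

The intervention breaks the incoming arrows to Installs: Installs <- -1 if Clicks >= 3 else 4 no longer applies, and Installs = 10.
Clicks = 3Budget - 2  [with Budget=-1]  = -5
Signups = 2Clicks - 2Reach + Budget  [with Clicks=-5, Reach=-2, Budget=-1]  = -7
Revenue = -Clicks + 2Reach + 2Installs  [with Clicks=-5, Reach=-2, Installs=10]  = 21
LTV = 2Signups + 2Revenue - 3  [with Signups=-7, Revenue=21]  = 25

25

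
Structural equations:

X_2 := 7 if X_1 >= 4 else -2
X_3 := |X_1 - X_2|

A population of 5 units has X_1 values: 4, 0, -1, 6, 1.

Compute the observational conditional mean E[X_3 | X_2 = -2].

E[X_3|X_2=-2] averages over only the 3 units with X_2=-2 (X_1 = 0, -1, 1): X_3 = 2, 1, 3, mean 2.

2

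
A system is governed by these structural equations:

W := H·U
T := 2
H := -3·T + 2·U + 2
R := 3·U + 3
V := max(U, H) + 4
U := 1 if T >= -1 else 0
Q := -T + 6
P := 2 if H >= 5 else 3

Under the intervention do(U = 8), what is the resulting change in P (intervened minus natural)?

Under do(U=8), the mechanism U := 1 if T >= -1 else 0 is discarded; U is fixed at 8.
H = -3·T + 2·U + 2  [with T=2, U=8]  = 12
P = 2 if H >= 5 else 3  [with H=12]  = 2
Without intervention: U = 1 if T >= -1 else 0  [with T=2]  = 1; H = -3·T + 2·U + 2  [with T=2, U=1]  = -2; P = 2 if H >= 5 else 3  [with H=-2]  = 3.
Change = 2 − 3 = -1.

-1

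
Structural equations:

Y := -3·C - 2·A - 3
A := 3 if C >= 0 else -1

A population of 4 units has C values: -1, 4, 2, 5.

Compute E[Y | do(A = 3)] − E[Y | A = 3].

3.5

Under do(A=3), A's equation is replaced by A=3 for every unit. Per-unit Y: -6, -21, -15, -24. Mean = -16.5.
Conditioning on A=3 selects the 3 unit(s) with C ∈ {4, 2, 5}. Their Y values: -21, -15, -24. Mean = -20.
Difference = -16.5 − (-20) = 3.5.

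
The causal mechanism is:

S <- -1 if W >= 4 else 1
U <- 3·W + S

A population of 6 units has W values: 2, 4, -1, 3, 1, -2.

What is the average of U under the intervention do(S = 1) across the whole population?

Under do(S=1), S's equation is replaced by S=1 for every unit. Per-unit U: 7, 13, -2, 10, 4, -5. Mean = 4.5.

4.5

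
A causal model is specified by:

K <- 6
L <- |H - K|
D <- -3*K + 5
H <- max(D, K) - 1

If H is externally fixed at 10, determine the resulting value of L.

The intervention breaks the incoming arrows to H: H <- max(D, K) - 1 no longer applies, and H = 10.
L = |H - K|  [with H=10, K=6]  = 4

4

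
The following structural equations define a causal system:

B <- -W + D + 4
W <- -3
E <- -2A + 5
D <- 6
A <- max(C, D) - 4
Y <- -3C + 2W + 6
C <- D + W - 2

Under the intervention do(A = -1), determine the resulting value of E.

7

Intervening sets A = -1 and removes its equation (A <- max(C, D) - 4).
E = -2A + 5  [with A=-1]  = 7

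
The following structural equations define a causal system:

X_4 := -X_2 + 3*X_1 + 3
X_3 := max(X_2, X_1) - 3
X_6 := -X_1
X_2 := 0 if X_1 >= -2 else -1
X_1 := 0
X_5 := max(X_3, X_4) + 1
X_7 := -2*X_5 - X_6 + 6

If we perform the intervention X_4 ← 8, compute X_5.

Intervening sets X_4 = 8 and removes its equation (X_4 := -X_2 + 3*X_1 + 3).
X_2 = 0 if X_1 >= -2 else -1  [with X_1=0]  = 0
X_3 = max(X_2, X_1) - 3  [with X_2=0, X_1=0]  = -3
X_5 = max(X_3, X_4) + 1  [with X_3=-3, X_4=8]  = 9

9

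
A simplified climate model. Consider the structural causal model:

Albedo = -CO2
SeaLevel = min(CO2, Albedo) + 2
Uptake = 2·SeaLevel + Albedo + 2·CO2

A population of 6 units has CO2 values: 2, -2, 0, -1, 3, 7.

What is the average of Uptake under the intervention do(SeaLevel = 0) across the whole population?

Every unit gets SeaLevel=0 under the intervention. Uptake values become 2, -2, 0, -1, 3, 7; E[Uptake|do(SeaLevel=0)] = 1.5.

1.5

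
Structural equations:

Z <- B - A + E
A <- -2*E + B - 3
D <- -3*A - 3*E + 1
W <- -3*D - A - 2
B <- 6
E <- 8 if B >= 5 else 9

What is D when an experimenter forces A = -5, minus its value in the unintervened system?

-24

do(A=-5) replaces the equation A <- -2*E + B - 3 with the constant A = -5.
E = 8 if B >= 5 else 9  [with B=6]  = 8
D = -3*A - 3*E + 1  [with A=-5, E=8]  = -8
Without intervention: E = 8 if B >= 5 else 9  [with B=6]  = 8; A = -2*E + B - 3  [with E=8, B=6]  = -13; D = -3*A - 3*E + 1  [with A=-13, E=8]  = 16.
Change = -8 − 16 = -24.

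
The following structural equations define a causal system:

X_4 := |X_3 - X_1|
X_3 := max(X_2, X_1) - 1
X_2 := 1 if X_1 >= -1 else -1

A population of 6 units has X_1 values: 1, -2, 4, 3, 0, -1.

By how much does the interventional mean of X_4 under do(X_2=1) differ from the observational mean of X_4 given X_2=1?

Under do(X_2=1), X_2's equation is replaced by X_2=1 for every unit. Per-unit X_4: 1, 2, 1, 1, 0, 1. Mean = 1.
E[X_4|X_2=1] averages over only the 5 units with X_2=1 (X_1 = 1, 4, 3, 0, -1): X_4 = 1, 1, 1, 0, 1, mean 0.8.
Difference = 1 − 0.8 = 0.2.

0.2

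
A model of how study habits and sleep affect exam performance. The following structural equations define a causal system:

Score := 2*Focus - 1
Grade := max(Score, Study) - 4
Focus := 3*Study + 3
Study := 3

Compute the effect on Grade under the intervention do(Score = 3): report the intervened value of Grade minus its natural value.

The intervention breaks the incoming arrows to Score: Score := 2*Focus - 1 no longer applies, and Score = 3.
Grade = max(Score, Study) - 4  [with Score=3, Study=3]  = -1
Without intervention: Focus = 3*Study + 3  [with Study=3]  = 12; Score = 2*Focus - 1  [with Focus=12]  = 23; Grade = max(Score, Study) - 4  [with Score=23, Study=3]  = 19.
Change = -1 − 19 = -20.

-20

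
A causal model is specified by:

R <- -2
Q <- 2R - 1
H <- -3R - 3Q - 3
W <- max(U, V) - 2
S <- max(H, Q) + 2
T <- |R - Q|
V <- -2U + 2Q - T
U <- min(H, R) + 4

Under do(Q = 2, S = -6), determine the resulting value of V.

The joint intervention fixes Q = 2, S = -6, removing each variable's own equation.
T = |R - Q|  [with R=-2, Q=2]  = 4
H = -3R - 3Q - 3  [with R=-2, Q=2]  = -3
U = min(H, R) + 4  [with H=-3, R=-2]  = 1
V = -2U + 2Q - T  [with U=1, Q=2, T=4]  = -2

-2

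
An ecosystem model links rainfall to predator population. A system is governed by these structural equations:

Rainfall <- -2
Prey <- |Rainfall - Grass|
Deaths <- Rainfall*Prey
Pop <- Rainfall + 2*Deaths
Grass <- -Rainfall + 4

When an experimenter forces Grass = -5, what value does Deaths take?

Under do(Grass=-5), the mechanism Grass <- -Rainfall + 4 is discarded; Grass is fixed at -5.
Prey = |Rainfall - Grass|  [with Rainfall=-2, Grass=-5]  = 3
Deaths = Rainfall*Prey  [with Rainfall=-2, Prey=3]  = -6

-6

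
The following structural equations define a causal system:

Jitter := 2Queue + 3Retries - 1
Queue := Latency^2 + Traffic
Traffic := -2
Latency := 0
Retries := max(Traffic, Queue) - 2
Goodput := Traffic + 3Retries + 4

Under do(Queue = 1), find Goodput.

The intervention breaks the incoming arrows to Queue: Queue := Latency^2 + Traffic no longer applies, and Queue = 1.
Retries = max(Traffic, Queue) - 2  [with Traffic=-2, Queue=1]  = -1
Goodput = Traffic + 3Retries + 4  [with Traffic=-2, Retries=-1]  = -1

-1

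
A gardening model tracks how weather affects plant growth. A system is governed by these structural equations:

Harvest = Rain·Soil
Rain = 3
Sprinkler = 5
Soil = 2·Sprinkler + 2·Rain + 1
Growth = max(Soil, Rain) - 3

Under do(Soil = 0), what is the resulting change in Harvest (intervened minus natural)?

-51

do(Soil=0) replaces the equation Soil = 2·Sprinkler + 2·Rain + 1 with the constant Soil = 0.
Harvest = Rain·Soil  [with Rain=3, Soil=0]  = 0
Without intervention: Soil = 2·Sprinkler + 2·Rain + 1  [with Sprinkler=5, Rain=3]  = 17; Harvest = Rain·Soil  [with Rain=3, Soil=17]  = 51.
Change = 0 − 51 = -51.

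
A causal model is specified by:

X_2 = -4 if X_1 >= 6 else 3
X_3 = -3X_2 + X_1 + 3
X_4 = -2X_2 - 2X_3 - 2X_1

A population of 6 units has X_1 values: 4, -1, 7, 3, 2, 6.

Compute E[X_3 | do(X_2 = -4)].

Under do(X_2=-4), X_2's equation is replaced by X_2=-4 for every unit. Per-unit X_3: 19, 14, 22, 18, 17, 21. Mean = 18.5.

18.5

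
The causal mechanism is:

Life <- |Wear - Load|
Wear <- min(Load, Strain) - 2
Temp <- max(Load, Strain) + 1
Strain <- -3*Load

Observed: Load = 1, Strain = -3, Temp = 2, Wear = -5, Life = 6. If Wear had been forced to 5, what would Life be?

Intervening sets Wear = 5 and removes its equation (Wear <- min(Load, Strain) - 2).
Life = |Wear - Load|  [with Wear=5, Load=1]  = 4

4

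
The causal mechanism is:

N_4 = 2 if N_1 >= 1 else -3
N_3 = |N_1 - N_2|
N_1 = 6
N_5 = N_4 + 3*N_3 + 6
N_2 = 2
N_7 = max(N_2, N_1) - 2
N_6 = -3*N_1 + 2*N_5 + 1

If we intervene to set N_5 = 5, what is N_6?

The intervention breaks the incoming arrows to N_5: N_5 = N_4 + 3*N_3 + 6 no longer applies, and N_5 = 5.
N_6 = -3*N_1 + 2*N_5 + 1  [with N_1=6, N_5=5]  = -7

-7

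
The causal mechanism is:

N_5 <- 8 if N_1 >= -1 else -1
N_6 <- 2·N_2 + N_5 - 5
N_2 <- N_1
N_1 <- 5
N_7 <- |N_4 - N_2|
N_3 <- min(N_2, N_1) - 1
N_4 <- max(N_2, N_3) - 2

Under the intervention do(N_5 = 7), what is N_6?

The intervention breaks the incoming arrows to N_5: N_5 <- 8 if N_1 >= -1 else -1 no longer applies, and N_5 = 7.
N_2 = N_1  [with N_1=5]  = 5
N_6 = 2·N_2 + N_5 - 5  [with N_2=5, N_5=7]  = 12

12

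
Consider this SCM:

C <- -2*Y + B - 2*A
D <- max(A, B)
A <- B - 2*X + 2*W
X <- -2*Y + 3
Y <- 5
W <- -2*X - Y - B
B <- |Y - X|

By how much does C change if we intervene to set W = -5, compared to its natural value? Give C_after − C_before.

Under do(W=-5), the mechanism W <- -2*X - Y - B is discarded; W is fixed at -5.
X = -2*Y + 3  [with Y=5]  = -7
B = |Y - X|  [with Y=5, X=-7]  = 12
A = B - 2*X + 2*W  [with B=12, X=-7, W=-5]  = 16
C = -2*Y + B - 2*A  [with Y=5, B=12, A=16]  = -30
Without intervention: X = -2*Y + 3  [with Y=5]  = -7; B = |Y - X|  [with Y=5, X=-7]  = 12; W = -2*X - Y - B  [with X=-7, Y=5, B=12]  = -3; A = B - 2*X + 2*W  [with B=12, X=-7, W=-3]  = 20; C = -2*Y + B - 2*A  [with Y=5, B=12, A=20]  = -38.
Change = -30 − (-38) = 8.

8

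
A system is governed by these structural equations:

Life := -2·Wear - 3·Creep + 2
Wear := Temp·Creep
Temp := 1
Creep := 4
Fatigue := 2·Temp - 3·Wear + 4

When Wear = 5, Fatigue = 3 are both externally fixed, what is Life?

-20

Setting Wear = 5, Fatigue = 3 by intervention discards those variables' equations.
Life = -2·Wear - 3·Creep + 2  [with Wear=5, Creep=4]  = -20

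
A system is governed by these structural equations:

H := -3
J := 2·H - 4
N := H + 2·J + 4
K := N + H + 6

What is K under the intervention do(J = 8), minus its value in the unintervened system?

36

Under do(J=8), the mechanism J := 2·H - 4 is discarded; J is fixed at 8.
N = H + 2·J + 4  [with H=-3, J=8]  = 17
K = N + H + 6  [with N=17, H=-3]  = 20
Without intervention: J = 2·H - 4  [with H=-3]  = -10; N = H + 2·J + 4  [with H=-3, J=-10]  = -19; K = N + H + 6  [with N=-19, H=-3]  = -16.
Change = 20 − (-16) = 36.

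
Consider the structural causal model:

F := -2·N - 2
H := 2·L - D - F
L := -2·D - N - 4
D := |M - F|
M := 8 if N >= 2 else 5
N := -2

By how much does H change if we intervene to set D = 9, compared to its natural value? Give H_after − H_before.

-30

Under do(D=9), the mechanism D := |M - F| is discarded; D is fixed at 9.
F = -2·N - 2  [with N=-2]  = 2
L = -2·D - N - 4  [with D=9, N=-2]  = -20
H = 2·L - D - F  [with L=-20, D=9, F=2]  = -51
Without intervention: M = 8 if N >= 2 else 5  [with N=-2]  = 5; F = -2·N - 2  [with N=-2]  = 2; D = |M - F|  [with M=5, F=2]  = 3; L = -2·D - N - 4  [with D=3, N=-2]  = -8; H = 2·L - D - F  [with L=-8, D=3, F=2]  = -21.
Change = -51 − (-21) = -30.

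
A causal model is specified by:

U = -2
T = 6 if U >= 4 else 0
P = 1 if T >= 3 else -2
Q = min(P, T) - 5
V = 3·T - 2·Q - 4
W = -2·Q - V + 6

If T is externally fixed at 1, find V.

13

do(T=1) replaces the equation T = 6 if U >= 4 else 0 with the constant T = 1.
P = 1 if T >= 3 else -2  [with T=1]  = -2
Q = min(P, T) - 5  [with P=-2, T=1]  = -7
V = 3·T - 2·Q - 4  [with T=1, Q=-7]  = 13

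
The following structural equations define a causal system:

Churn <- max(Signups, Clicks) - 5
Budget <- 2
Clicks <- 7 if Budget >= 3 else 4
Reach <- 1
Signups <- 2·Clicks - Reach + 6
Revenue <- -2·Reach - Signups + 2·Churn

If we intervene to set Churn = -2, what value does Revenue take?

-19

The intervention breaks the incoming arrows to Churn: Churn <- max(Signups, Clicks) - 5 no longer applies, and Churn = -2.
Clicks = 7 if Budget >= 3 else 4  [with Budget=2]  = 4
Signups = 2·Clicks - Reach + 6  [with Clicks=4, Reach=1]  = 13
Revenue = -2·Reach - Signups + 2·Churn  [with Reach=1, Signups=13, Churn=-2]  = -19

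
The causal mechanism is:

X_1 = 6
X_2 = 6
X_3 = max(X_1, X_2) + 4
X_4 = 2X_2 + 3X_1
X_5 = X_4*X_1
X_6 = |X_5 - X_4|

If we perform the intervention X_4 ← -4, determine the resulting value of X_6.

20

Under do(X_4=-4), the mechanism X_4 = 2X_2 + 3X_1 is discarded; X_4 is fixed at -4.
X_5 = X_4*X_1  [with X_4=-4, X_1=6]  = -24
X_6 = |X_5 - X_4|  [with X_5=-24, X_4=-4]  = 20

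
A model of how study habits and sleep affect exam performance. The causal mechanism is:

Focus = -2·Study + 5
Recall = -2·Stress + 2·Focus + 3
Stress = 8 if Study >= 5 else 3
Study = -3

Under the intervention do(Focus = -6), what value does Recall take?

The intervention breaks the incoming arrows to Focus: Focus = -2·Study + 5 no longer applies, and Focus = -6.
Stress = 8 if Study >= 5 else 3  [with Study=-3]  = 3
Recall = -2·Stress + 2·Focus + 3  [with Stress=3, Focus=-6]  = -15

-15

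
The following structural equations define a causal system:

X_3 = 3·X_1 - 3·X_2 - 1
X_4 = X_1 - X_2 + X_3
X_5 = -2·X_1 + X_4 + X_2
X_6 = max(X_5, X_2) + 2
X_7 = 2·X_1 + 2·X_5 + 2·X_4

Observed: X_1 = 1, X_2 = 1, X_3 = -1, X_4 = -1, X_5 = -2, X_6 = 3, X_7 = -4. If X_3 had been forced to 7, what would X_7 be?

The intervention breaks the incoming arrows to X_3: X_3 = 3·X_1 - 3·X_2 - 1 no longer applies, and X_3 = 7.
X_4 = X_1 - X_2 + X_3  [with X_1=1, X_2=1, X_3=7]  = 7
X_5 = -2·X_1 + X_4 + X_2  [with X_1=1, X_4=7, X_2=1]  = 6
X_7 = 2·X_1 + 2·X_5 + 2·X_4  [with X_1=1, X_5=6, X_4=7]  = 28

28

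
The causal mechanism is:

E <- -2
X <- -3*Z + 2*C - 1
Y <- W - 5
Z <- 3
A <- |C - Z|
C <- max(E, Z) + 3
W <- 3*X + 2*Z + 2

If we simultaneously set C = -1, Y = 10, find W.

-28

Under do(C = -1, Y = 10), each intervened variable's structural equation is replaced by its fixed value.
X = -3*Z + 2*C - 1  [with Z=3, C=-1]  = -12
W = 3*X + 2*Z + 2  [with X=-12, Z=3]  = -28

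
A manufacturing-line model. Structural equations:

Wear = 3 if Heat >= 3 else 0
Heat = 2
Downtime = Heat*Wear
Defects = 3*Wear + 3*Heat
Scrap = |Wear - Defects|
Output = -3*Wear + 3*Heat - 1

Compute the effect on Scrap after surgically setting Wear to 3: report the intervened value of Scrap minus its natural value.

Under do(Wear=3), the mechanism Wear = 3 if Heat >= 3 else 0 is discarded; Wear is fixed at 3.
Defects = 3*Wear + 3*Heat  [with Wear=3, Heat=2]  = 15
Scrap = |Wear - Defects|  [with Wear=3, Defects=15]  = 12
Without intervention: Wear = 3 if Heat >= 3 else 0  [with Heat=2]  = 0; Defects = 3*Wear + 3*Heat  [with Wear=0, Heat=2]  = 6; Scrap = |Wear - Defects|  [with Wear=0, Defects=6]  = 6.
Change = 12 − 6 = 6.

6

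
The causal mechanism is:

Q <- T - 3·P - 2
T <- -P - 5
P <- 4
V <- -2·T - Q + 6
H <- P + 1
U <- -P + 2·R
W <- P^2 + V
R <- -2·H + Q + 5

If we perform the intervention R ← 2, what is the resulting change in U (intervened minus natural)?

Intervening sets R = 2 and removes its equation (R <- -2·H + Q + 5).
U = -P + 2·R  [with P=4, R=2]  = 0
Without intervention: T = -P - 5  [with P=4]  = -9; Q = T - 3·P - 2  [with T=-9, P=4]  = -23; H = P + 1  [with P=4]  = 5; R = -2·H + Q + 5  [with H=5, Q=-23]  = -28; U = -P + 2·R  [with P=4, R=-28]  = -60.
Change = 0 − (-60) = 60.

60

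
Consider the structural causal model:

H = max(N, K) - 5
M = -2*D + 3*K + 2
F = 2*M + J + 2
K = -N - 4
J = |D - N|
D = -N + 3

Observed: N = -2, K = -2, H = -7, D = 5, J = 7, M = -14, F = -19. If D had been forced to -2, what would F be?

2

The intervention breaks the incoming arrows to D: D = -N + 3 no longer applies, and D = -2.
K = -N - 4  [with N=-2]  = -2
J = |D - N|  [with D=-2, N=-2]  = 0
M = -2*D + 3*K + 2  [with D=-2, K=-2]  = 0
F = 2*M + J + 2  [with M=0, J=0]  = 2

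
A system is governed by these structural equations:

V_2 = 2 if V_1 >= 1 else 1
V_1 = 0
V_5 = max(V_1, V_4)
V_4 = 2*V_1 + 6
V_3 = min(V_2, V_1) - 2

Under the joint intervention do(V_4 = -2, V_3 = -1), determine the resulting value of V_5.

The joint intervention fixes V_4 = -2, V_3 = -1, removing each variable's own equation.
V_5 = max(V_1, V_4)  [with V_1=0, V_4=-2]  = 0

0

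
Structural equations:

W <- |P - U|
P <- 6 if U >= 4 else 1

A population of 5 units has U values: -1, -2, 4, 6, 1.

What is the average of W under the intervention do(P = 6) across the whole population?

4.4

The intervention sets P=6 in all 5 units regardless of U. Recomputing W per unit gives 7, 8, 2, 0, 5; average 4.4.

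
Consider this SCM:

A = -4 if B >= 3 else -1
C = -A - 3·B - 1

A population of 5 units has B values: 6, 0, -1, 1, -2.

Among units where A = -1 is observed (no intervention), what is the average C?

Observing A=-1 restricts to units where A's equation naturally yields -1: B ∈ {0, -1, 1, -2}. In that subpopulation C = 0, 3, -3, 6, mean 1.5.

1.5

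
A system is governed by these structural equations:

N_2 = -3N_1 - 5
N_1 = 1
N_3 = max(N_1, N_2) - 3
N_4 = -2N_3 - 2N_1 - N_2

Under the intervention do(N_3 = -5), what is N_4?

16

The intervention breaks the incoming arrows to N_3: N_3 = max(N_1, N_2) - 3 no longer applies, and N_3 = -5.
N_2 = -3N_1 - 5  [with N_1=1]  = -8
N_4 = -2N_3 - 2N_1 - N_2  [with N_3=-5, N_1=1, N_2=-8]  = 16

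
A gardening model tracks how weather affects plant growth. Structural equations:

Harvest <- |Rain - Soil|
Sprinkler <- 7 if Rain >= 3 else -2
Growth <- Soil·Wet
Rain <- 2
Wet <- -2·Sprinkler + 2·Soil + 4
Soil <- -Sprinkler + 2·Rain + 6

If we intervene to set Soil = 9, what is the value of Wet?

26

The intervention breaks the incoming arrows to Soil: Soil <- -Sprinkler + 2·Rain + 6 no longer applies, and Soil = 9.
Sprinkler = 7 if Rain >= 3 else -2  [with Rain=2]  = -2
Wet = -2·Sprinkler + 2·Soil + 4  [with Sprinkler=-2, Soil=9]  = 26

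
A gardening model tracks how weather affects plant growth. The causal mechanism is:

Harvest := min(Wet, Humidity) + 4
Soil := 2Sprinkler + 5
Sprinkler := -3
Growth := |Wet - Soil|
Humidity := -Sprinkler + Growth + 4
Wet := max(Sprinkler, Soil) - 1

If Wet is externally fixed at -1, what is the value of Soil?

-1

Under do(Wet=-1), the mechanism Wet := max(Sprinkler, Soil) - 1 is discarded; Wet is fixed at -1.
Since Soil is not a descendant of the intervened variable, it is unaffected.
Soil = 2Sprinkler + 5  [with Sprinkler=-3]  = -1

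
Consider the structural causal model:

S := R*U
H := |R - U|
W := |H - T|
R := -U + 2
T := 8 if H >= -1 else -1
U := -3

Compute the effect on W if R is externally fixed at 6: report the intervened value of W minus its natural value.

1

Under do(R=6), the mechanism R := -U + 2 is discarded; R is fixed at 6.
H = |R - U|  [with R=6, U=-3]  = 9
T = 8 if H >= -1 else -1  [with H=9]  = 8
W = |H - T|  [with H=9, T=8]  = 1
Without intervention: R = -U + 2  [with U=-3]  = 5; H = |R - U|  [with R=5, U=-3]  = 8; T = 8 if H >= -1 else -1  [with H=8]  = 8; W = |H - T|  [with H=8, T=8]  = 0.
Change = 1 − 0 = 1.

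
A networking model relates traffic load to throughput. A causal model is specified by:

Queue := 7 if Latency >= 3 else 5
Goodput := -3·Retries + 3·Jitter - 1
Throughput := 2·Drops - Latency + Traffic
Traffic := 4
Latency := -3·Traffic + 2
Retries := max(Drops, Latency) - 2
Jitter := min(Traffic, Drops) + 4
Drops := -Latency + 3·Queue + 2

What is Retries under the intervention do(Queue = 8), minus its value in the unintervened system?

do(Queue=8) replaces the equation Queue := 7 if Latency >= 3 else 5 with the constant Queue = 8.
Latency = -3·Traffic + 2  [with Traffic=4]  = -10
Drops = -Latency + 3·Queue + 2  [with Latency=-10, Queue=8]  = 36
Retries = max(Drops, Latency) - 2  [with Drops=36, Latency=-10]  = 34
Without intervention: Latency = -3·Traffic + 2  [with Traffic=4]  = -10; Queue = 7 if Latency >= 3 else 5  [with Latency=-10]  = 5; Drops = -Latency + 3·Queue + 2  [with Latency=-10, Queue=5]  = 27; Retries = max(Drops, Latency) - 2  [with Drops=27, Latency=-10]  = 25.
Change = 34 − 25 = 9.

9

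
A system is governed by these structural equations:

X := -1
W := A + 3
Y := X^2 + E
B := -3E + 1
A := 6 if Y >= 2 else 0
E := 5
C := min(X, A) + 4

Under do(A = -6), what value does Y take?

The intervention breaks the incoming arrows to A: A := 6 if Y >= 2 else 0 no longer applies, and A = -6.
Since Y is not a descendant of the intervened variable, it is unaffected.
Y = X^2 + E  [with X=-1, E=5]  = 6

6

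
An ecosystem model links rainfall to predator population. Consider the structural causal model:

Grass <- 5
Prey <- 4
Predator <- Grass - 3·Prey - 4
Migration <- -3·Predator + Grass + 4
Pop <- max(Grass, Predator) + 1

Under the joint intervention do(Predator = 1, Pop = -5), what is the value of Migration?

6

The joint intervention fixes Predator = 1, Pop = -5, removing each variable's own equation.
Migration = -3·Predator + Grass + 4  [with Predator=1, Grass=5]  = 6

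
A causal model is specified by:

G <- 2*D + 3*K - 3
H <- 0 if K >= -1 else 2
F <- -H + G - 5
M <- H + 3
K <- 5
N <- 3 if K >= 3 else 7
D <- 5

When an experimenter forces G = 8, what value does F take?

The intervention breaks the incoming arrows to G: G <- 2*D + 3*K - 3 no longer applies, and G = 8.
H = 0 if K >= -1 else 2  [with K=5]  = 0
F = -H + G - 5  [with H=0, G=8]  = 3

3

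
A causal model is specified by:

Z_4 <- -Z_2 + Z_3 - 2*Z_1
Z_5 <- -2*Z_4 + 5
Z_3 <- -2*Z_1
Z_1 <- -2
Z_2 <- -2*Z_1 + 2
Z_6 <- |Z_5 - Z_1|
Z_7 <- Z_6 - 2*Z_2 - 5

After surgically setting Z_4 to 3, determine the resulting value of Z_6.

1

Under do(Z_4=3), the mechanism Z_4 <- -Z_2 + Z_3 - 2*Z_1 is discarded; Z_4 is fixed at 3.
Z_5 = -2*Z_4 + 5  [with Z_4=3]  = -1
Z_6 = |Z_5 - Z_1|  [with Z_5=-1, Z_1=-2]  = 1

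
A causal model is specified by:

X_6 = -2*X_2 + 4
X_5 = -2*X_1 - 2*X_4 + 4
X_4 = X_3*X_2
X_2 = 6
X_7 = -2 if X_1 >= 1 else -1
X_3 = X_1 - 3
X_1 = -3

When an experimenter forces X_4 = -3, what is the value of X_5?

16

Intervening sets X_4 = -3 and removes its equation (X_4 = X_3*X_2).
X_5 = -2*X_1 - 2*X_4 + 4  [with X_1=-3, X_4=-3]  = 16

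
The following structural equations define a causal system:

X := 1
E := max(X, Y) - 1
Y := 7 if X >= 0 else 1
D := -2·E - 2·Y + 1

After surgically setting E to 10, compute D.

The intervention breaks the incoming arrows to E: E := max(X, Y) - 1 no longer applies, and E = 10.
Y = 7 if X >= 0 else 1  [with X=1]  = 7
D = -2·E - 2·Y + 1  [with E=10, Y=7]  = -33

-33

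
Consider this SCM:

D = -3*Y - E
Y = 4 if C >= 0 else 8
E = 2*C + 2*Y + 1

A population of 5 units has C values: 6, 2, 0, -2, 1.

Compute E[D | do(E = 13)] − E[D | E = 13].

3.6

Under do(E=13), E's equation is replaced by E=13 for every unit. Per-unit D: -25, -25, -25, -37, -25. Mean = -27.4.
Observing E=13 restricts to units where E's equation naturally yields 13: C ∈ {2, -2}. In that subpopulation D = -25, -37, mean -31.
Difference = -27.4 − (-31) = 3.6.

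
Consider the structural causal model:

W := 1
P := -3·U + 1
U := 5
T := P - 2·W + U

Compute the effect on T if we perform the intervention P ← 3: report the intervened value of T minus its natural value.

The intervention breaks the incoming arrows to P: P := -3·U + 1 no longer applies, and P = 3.
T = P - 2·W + U  [with P=3, W=1, U=5]  = 6
Without intervention: P = -3·U + 1  [with U=5]  = -14; T = P - 2·W + U  [with P=-14, W=1, U=5]  = -11.
Change = 6 − (-11) = 17.

17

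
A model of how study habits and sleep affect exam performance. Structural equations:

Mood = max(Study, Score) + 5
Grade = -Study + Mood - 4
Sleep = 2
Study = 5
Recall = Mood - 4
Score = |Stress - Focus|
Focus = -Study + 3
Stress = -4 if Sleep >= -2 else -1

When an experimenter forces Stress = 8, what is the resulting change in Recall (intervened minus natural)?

5

The intervention breaks the incoming arrows to Stress: Stress = -4 if Sleep >= -2 else -1 no longer applies, and Stress = 8.
Focus = -Study + 3  [with Study=5]  = -2
Score = |Stress - Focus|  [with Stress=8, Focus=-2]  = 10
Mood = max(Study, Score) + 5  [with Study=5, Score=10]  = 15
Recall = Mood - 4  [with Mood=15]  = 11
Without intervention: Stress = -4 if Sleep >= -2 else -1  [with Sleep=2]  = -4; Focus = -Study + 3  [with Study=5]  = -2; Score = |Stress - Focus|  [with Stress=-4, Focus=-2]  = 2; Mood = max(Study, Score) + 5  [with Study=5, Score=2]  = 10; Recall = Mood - 4  [with Mood=10]  = 6.
Change = 11 − 6 = 5.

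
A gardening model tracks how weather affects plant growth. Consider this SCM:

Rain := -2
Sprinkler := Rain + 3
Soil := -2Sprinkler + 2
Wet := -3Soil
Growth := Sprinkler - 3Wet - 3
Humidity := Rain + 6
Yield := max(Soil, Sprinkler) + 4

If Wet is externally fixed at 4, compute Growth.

-14

Intervening sets Wet = 4 and removes its equation (Wet := -3Soil).
Sprinkler = Rain + 3  [with Rain=-2]  = 1
Growth = Sprinkler - 3Wet - 3  [with Sprinkler=1, Wet=4]  = -14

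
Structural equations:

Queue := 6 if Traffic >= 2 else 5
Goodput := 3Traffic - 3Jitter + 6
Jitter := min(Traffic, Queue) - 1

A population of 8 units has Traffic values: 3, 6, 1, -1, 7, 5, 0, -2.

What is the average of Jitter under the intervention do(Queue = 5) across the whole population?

Every unit gets Queue=5 under the intervention. Jitter values become 2, 4, 0, -2, 4, 4, -1, -3; E[Jitter|do(Queue=5)] = 1.

1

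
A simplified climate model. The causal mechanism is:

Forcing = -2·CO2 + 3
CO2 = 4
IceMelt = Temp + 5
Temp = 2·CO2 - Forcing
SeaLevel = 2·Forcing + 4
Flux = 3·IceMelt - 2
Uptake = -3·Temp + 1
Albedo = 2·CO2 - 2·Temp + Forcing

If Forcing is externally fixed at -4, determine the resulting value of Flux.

Under do(Forcing=-4), the mechanism Forcing = -2·CO2 + 3 is discarded; Forcing is fixed at -4.
Temp = 2·CO2 - Forcing  [with CO2=4, Forcing=-4]  = 12
IceMelt = Temp + 5  [with Temp=12]  = 17
Flux = 3·IceMelt - 2  [with IceMelt=17]  = 49

49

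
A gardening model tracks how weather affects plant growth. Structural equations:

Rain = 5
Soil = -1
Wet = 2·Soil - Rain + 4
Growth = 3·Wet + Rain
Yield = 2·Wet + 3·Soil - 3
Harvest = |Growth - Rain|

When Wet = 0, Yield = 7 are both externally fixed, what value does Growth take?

The joint intervention fixes Wet = 0, Yield = 7, removing each variable's own equation.
Growth = 3·Wet + Rain  [with Wet=0, Rain=5]  = 5

5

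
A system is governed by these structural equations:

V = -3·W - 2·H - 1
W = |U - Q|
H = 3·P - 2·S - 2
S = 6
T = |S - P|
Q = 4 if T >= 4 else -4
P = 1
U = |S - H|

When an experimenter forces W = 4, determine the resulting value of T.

Intervening sets W = 4 and removes its equation (W = |U - Q|).
T is not downstream of the intervention, so its value is determined by the original equations.
T = |S - P|  [with S=6, P=1]  = 5

5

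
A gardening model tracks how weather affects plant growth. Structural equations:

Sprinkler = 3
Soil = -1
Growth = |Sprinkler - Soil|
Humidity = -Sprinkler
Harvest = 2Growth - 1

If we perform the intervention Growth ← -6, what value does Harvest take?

do(Growth=-6) replaces the equation Growth = |Sprinkler - Soil| with the constant Growth = -6.
Harvest = 2Growth - 1  [with Growth=-6]  = -13

-13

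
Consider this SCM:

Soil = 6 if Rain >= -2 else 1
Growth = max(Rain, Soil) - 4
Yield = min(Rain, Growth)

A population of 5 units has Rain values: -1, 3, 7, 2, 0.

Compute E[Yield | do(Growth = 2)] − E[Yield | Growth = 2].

0.25

Under do(Growth=2), Growth's equation is replaced by Growth=2 for every unit. Per-unit Yield: -1, 2, 2, 2, 0. Mean = 1.
Observing Growth=2 restricts to units where Growth's equation naturally yields 2: Rain ∈ {-1, 3, 2, 0}. In that subpopulation Yield = -1, 2, 2, 0, mean 0.75.
Difference = 1 − 0.75 = 0.25.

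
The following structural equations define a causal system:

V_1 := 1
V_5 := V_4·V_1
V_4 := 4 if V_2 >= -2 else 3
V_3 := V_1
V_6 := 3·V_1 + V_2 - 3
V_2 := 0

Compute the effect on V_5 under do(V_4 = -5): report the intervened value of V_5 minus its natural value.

-9

Intervening sets V_4 = -5 and removes its equation (V_4 := 4 if V_2 >= -2 else 3).
V_5 = V_4·V_1  [with V_4=-5, V_1=1]  = -5
Without intervention: V_4 = 4 if V_2 >= -2 else 3  [with V_2=0]  = 4; V_5 = V_4·V_1  [with V_4=4, V_1=1]  = 4.
Change = -5 − 4 = -9.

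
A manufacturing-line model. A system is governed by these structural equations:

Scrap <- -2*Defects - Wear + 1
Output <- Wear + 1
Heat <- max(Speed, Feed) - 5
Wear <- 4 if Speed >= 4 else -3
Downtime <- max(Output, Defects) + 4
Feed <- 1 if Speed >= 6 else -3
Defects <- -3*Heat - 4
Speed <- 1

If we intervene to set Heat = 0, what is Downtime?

2

The intervention breaks the incoming arrows to Heat: Heat <- max(Speed, Feed) - 5 no longer applies, and Heat = 0.
Wear = 4 if Speed >= 4 else -3  [with Speed=1]  = -3
Defects = -3*Heat - 4  [with Heat=0]  = -4
Output = Wear + 1  [with Wear=-3]  = -2
Downtime = max(Output, Defects) + 4  [with Output=-2, Defects=-4]  = 2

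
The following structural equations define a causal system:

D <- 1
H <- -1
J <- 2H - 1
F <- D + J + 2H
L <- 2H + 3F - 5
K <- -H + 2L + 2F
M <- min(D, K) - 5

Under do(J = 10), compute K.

The intervention breaks the incoming arrows to J: J <- 2H - 1 no longer applies, and J = 10.
F = D + J + 2H  [with D=1, J=10, H=-1]  = 9
L = 2H + 3F - 5  [with H=-1, F=9]  = 20
K = -H + 2L + 2F  [with H=-1, L=20, F=9]  = 59

59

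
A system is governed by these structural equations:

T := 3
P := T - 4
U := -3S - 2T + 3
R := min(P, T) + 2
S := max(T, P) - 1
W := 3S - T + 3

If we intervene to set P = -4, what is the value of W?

do(P=-4) replaces the equation P := T - 4 with the constant P = -4.
S = max(T, P) - 1  [with T=3, P=-4]  = 2
W = 3S - T + 3  [with S=2, T=3]  = 6

6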